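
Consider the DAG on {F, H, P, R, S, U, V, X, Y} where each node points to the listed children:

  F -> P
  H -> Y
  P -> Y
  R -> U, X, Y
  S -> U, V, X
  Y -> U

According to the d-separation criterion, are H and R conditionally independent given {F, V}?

3 paths connect H and R; each must be blocked for d-separation to hold:
Path 1: H → Y ← R
  Y is a collider here and neither Y nor any of its descendants is conditioned on, so the collider stays closed — the path is blocked at Y.
Path 2: H → Y → U ← R
  U is a collider here and neither U nor any of its descendants is conditioned on, so the collider stays closed — the path is blocked at U.
Path 3: H → Y → U ← S → X ← R
  U is a collider here and neither U nor any of its descendants is conditioned on, so the collider stays closed — the path is blocked at U.
Since every path is blocked, d-separation holds.

Yes — H and R are d-separated given {F, V}.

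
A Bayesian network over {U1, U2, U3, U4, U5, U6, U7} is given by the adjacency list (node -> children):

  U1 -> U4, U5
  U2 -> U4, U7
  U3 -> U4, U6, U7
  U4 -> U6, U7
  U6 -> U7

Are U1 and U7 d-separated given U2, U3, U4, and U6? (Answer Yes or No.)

6 paths connect U1 and U7; each must be blocked for d-separation to hold:
Path 1: U1 → U4 → U6 → U7
  U4 is a chain here and U4 is conditioned on, so the path is blocked at U4.
Path 2: U1 → U4 → U6 ← U3 → U7
  U4 is a chain here and U4 is conditioned on, so the path is blocked at U4.
Path 3: U1 → U4 → U7
  U4 is a chain here and U4 is conditioned on, so the path is blocked at U4.
Path 4: U1 → U4 ← U2 → U7
  U2 is a fork here and U2 is conditioned on, so the path is blocked at U2.
Path 5: U1 → U4 ← U3 → U6 → U7
  U3 is a fork here and U3 is conditioned on, so the path is blocked at U3.
Path 6: U1 → U4 ← U3 → U7
  U3 is a fork here and U3 is conditioned on, so the path is blocked at U3.
Since every path is blocked, d-separation holds.

Yes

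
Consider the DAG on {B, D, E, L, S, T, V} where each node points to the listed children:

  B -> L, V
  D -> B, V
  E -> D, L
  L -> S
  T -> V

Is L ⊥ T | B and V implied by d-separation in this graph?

No — L and T are not d-separated given {B, V}.

We examine all 4 paths between L and T:
Path 1: L ← B → V ← T
  B is a fork here and B is conditioned on, so the path is blocked at B.
Path 2: L ← B ← D → V ← T
  B is a chain here and B is conditioned on, so the path is blocked at B.
Path 3: L ← E → D → V ← T
  E is a fork and E is not conditioned on; D is a chain and D is not conditioned on; V is a collider and V is conditioned on, which opens it — no node blocks this path, so it is active.
Path 4: L ← E → D → B → V ← T
  B is a chain here and B is conditioned on, so the path is blocked at B.
Since the path L ← E → D → V ← T is active, L and T are not d-separated given {B, V}.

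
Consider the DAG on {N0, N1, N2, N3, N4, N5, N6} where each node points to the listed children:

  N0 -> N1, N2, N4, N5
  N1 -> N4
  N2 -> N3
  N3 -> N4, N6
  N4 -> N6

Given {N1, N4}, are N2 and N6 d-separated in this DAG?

No — N2 and N6 are not d-separated given {N1, N4}.

We examine all 6 paths between N2 and N6:
  1. N2 ← N0 → N4 ← N3 → N6 — N0:fork[open]; N4:collider[open]; N3:fork[open] ⇒ active
  2. N2 ← N0 → N4 → N6 — N0:fork[open]; N4:chain[blocks] ⇒ blocked
  3. N2 ← N0 → N1 → N4 ← N3 → N6 — N0:fork[open]; N1:chain[blocks]; N4:collider[open]; N3:fork[open] ⇒ blocked
  4. N2 ← N0 → N1 → N4 → N6 — N0:fork[open]; N1:chain[blocks]; N4:chain[blocks] ⇒ blocked
  5. N2 → N3 → N4 → N6 — N3:chain[open]; N4:chain[blocks] ⇒ blocked
  6. N2 → N3 → N6 — N3:chain[open] ⇒ active
Because an active path exists, N2 and N6 are not d-separated.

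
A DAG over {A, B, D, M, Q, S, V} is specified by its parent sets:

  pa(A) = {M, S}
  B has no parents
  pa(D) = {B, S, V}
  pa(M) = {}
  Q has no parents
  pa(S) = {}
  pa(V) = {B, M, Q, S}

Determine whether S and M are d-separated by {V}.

Enumerating the 4 paths from S to M and testing each for blocking by {V}:
  1. S → A ← M — A:collider[blocks] ⇒ blocked
  2. S → V ← M — V:collider[open] ⇒ active
  3. S → D ← B → V ← M — D:collider[blocks]; B:fork[open]; V:collider[open] ⇒ blocked
  4. S → D ← V ← M — D:collider[blocks]; V:chain[blocks] ⇒ blocked
Since the path S → V ← M is active, S and M are not d-separated given {V}.

No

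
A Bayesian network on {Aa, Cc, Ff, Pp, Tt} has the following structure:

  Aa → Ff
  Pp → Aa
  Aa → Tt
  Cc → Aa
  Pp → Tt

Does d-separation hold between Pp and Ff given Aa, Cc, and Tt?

2 paths connect Pp and Ff; each must be blocked for d-separation to hold:
Path 1: Pp → Tt ← Aa → Ff
  Aa is a fork here and Aa is conditioned on, so the path is blocked at Aa.
Path 2: Pp → Aa → Ff
  Aa is a chain here and Aa is conditioned on, so the path is blocked at Aa.
Every path is blocked, so Pp and Ff are d-separated given {Aa, Cc, Tt}.

Yes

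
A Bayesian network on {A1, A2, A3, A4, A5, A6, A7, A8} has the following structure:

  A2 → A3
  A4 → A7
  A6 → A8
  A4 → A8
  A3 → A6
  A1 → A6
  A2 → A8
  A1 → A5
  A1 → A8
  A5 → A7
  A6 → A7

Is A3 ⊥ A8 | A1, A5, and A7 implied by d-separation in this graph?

No — A3 and A8 are not d-separated given {A1, A5, A7}.

We examine all 6 paths between A3 and A8:
Path 1: A3 ← A2 → A8
  A2 is a fork and A2 is not conditioned on — no node blocks this path, so it is active.
Path 2: A3 → A6 ← A1 → A8
  A1 is a fork here and A1 is conditioned on, so the path is blocked at A1.
Path 3: A3 → A6 ← A1 → A5 → A7 ← A4 → A8
  A1 is a fork here and A1 is conditioned on, so the path is blocked at A1.
Path 4: A3 → A6 → A8
  A6 is a chain and A6 is not conditioned on — no node blocks this path, so it is active.
Path 5: A3 → A6 → A7 ← A4 → A8
  A6 is a chain and A6 is not conditioned on; A7 is a collider and A7 is conditioned on, which opens it; A4 is a fork and A4 is not conditioned on — no node blocks this path, so it is active.
Path 6: A3 → A6 → A7 ← A5 ← A1 → A8
  A5 is a chain here and A5 is conditioned on, so the path is blocked at A5.
At least one path is unblocked, so d-separation fails.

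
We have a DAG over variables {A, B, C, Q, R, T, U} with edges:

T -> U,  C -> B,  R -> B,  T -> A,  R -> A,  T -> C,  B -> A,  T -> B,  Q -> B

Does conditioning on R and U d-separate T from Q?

Yes — T and Q are d-separated given {R, U}.

We examine all 4 paths between T and Q:
  1. T → C → B ← Q — C:chain[open]; B:collider[blocks] ⇒ blocked
  2. T → B ← Q — B:collider[blocks] ⇒ blocked
  3. T → A ← R → B ← Q — A:collider[blocks]; R:fork[blocks]; B:collider[blocks] ⇒ blocked
  4. T → A ← B ← Q — A:collider[blocks]; B:chain[open] ⇒ blocked
Since every path is blocked, d-separation holds.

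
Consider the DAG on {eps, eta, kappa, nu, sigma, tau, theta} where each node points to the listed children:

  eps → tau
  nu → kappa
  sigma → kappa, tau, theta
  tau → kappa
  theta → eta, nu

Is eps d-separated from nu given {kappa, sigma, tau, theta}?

Yes

Enumerating the 4 paths from eps to nu and testing each for blocking by {kappa, sigma, tau, theta}:
Path 1: eps → tau ← sigma → theta → nu
  sigma is a fork here and sigma is conditioned on, so the path is blocked at sigma.
Path 2: eps → tau ← sigma → kappa ← nu
  sigma is a fork here and sigma is conditioned on, so the path is blocked at sigma.
Path 3: eps → tau → kappa ← nu
  tau is a chain here and tau is conditioned on, so the path is blocked at tau.
Path 4: eps → tau → kappa ← sigma → theta → nu
  tau is a chain here and tau is conditioned on, so the path is blocked at tau.
Since every path is blocked, d-separation holds.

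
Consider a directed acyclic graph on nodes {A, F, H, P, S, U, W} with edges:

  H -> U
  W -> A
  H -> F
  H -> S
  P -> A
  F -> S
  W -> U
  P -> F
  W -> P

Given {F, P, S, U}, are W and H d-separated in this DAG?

We examine all 5 paths between W and H:
  1. W → A ← P → F ← H — A:collider[blocks]; P:fork[blocks]; F:collider[open] ⇒ blocked
  2. W → A ← P → F → S ← H — A:collider[blocks]; P:fork[blocks]; F:chain[blocks]; S:collider[open] ⇒ blocked
  3. W → P → F ← H — P:chain[blocks]; F:collider[open] ⇒ blocked
  4. W → P → F → S ← H — P:chain[blocks]; F:chain[blocks]; S:collider[open] ⇒ blocked
  5. W → U ← H — U:collider[open] ⇒ active
Because an active path exists, W and H are not d-separated.

No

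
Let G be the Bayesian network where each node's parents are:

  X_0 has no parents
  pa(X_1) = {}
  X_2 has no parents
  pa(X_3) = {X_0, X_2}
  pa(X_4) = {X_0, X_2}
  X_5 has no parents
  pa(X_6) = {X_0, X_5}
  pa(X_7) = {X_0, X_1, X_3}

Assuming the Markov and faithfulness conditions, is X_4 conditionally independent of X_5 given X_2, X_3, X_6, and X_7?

No

Enumerating the 3 paths from X_4 to X_5 and testing each for blocking by {X_2, X_3, X_6, X_7}:
  1. X_4 ← X_0 → X_6 ← X_5 — X_0:fork[open]; X_6:collider[open] ⇒ active
  2. X_4 ← X_2 → X_3 → X_7 ← X_0 → X_6 ← X_5 — X_2:fork[blocks]; X_3:chain[blocks]; X_7:collider[open]; X_0:fork[open]; X_6:collider[open] ⇒ blocked
  3. X_4 ← X_2 → X_3 ← X_0 → X_6 ← X_5 — X_2:fork[blocks]; X_3:collider[open]; X_0:fork[open]; X_6:collider[open] ⇒ blocked
At least one path is unblocked, so d-separation fails.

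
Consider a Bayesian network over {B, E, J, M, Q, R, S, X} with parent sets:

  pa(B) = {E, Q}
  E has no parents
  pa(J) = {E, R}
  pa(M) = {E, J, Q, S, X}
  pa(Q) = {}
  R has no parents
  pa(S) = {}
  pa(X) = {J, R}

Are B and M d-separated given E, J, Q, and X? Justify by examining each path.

Yes

There are 5 undirected paths between B and M; checking each against the conditioning set {E, J, Q, X}:
  1. B ← Q → M — Q:fork[blocks] ⇒ blocked
  2. B ← E → J ← R → X → M — E:fork[blocks]; J:collider[open]; R:fork[open]; X:chain[blocks] ⇒ blocked
  3. B ← E → J → X → M — E:fork[blocks]; J:chain[blocks]; X:chain[blocks] ⇒ blocked
  4. B ← E → J → M — E:fork[blocks]; J:chain[blocks] ⇒ blocked
  5. B ← E → M — E:fork[blocks] ⇒ blocked
All paths are blocked; B ⊥ M | {E, J, Q, X} holds.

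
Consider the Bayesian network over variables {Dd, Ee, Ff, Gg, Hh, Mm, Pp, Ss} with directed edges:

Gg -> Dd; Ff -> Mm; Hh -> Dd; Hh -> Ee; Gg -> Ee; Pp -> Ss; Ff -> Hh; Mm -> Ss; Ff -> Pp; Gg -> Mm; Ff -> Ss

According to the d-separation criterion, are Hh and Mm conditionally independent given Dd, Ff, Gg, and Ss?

Yes — Hh and Mm are d-separated given {Dd, Ff, Gg, Ss}.

Enumerating the 5 paths from Hh to Mm and testing each for blocking by {Dd, Ff, Gg, Ss}:
  1. Hh → Dd ← Gg → Mm — Dd:collider[open]; Gg:fork[blocks] ⇒ blocked
  2. Hh → Ee ← Gg → Mm — Ee:collider[blocks]; Gg:fork[blocks] ⇒ blocked
  3. Hh ← Ff → Ss ← Mm — Ff:fork[blocks]; Ss:collider[open] ⇒ blocked
  4. Hh ← Ff → Mm — Ff:fork[blocks] ⇒ blocked
  5. Hh ← Ff → Pp → Ss ← Mm — Ff:fork[blocks]; Pp:chain[open]; Ss:collider[open] ⇒ blocked
Since every path is blocked, d-separation holds.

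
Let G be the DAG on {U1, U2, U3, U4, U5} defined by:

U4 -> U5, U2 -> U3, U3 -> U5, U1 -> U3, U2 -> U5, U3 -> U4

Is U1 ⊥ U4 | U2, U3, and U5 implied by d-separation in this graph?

Enumerating the 3 paths from U1 to U4 and testing each for blocking by {U2, U3, U5}:
Path 1: U1 → U3 ← U2 → U5 ← U4
  U2 is a fork here and U2 is conditioned on, so the path is blocked at U2.
Path 2: U1 → U3 → U4
  U3 is a chain here and U3 is conditioned on, so the path is blocked at U3.
Path 3: U1 → U3 → U5 ← U4
  U3 is a chain here and U3 is conditioned on, so the path is blocked at U3.
Since every path is blocked, d-separation holds.

Yes — U1 and U4 are d-separated given {U2, U3, U5}.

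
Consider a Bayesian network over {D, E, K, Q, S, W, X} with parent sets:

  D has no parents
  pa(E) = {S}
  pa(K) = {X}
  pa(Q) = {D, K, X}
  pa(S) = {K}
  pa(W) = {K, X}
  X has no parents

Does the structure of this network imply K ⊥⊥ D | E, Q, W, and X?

No

Enumerating the 3 paths from K to D and testing each for blocking by {E, Q, W, X}:
Path 1: K → Q ← D
  Q is a collider and Q is conditioned on, which opens it — no node blocks this path, so it is active.
Path 2: K → W ← X → Q ← D
  X is a fork here and X is conditioned on, so the path is blocked at X.
Path 3: K ← X → Q ← D
  X is a fork here and X is conditioned on, so the path is blocked at X.
Since the path K → Q ← D is active, K and D are not d-separated given {E, Q, W, X}.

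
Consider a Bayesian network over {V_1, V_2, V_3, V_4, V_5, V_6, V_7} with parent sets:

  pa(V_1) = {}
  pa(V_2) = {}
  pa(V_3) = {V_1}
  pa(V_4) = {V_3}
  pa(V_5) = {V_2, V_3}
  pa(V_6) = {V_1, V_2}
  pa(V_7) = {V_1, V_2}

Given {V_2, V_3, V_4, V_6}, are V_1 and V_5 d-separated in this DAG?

Yes

There are 3 undirected paths between V_1 and V_5; checking each against the conditioning set {V_2, V_3, V_4, V_6}:
Path 1: V_1 → V_7 ← V_2 → V_5
  V_7 is a collider here and neither V_7 nor any of its descendants is conditioned on, so the collider stays closed — the path is blocked at V_7.
Path 2: V_1 → V_6 ← V_2 → V_5
  V_2 is a fork here and V_2 is conditioned on, so the path is blocked at V_2.
Path 3: V_1 → V_3 → V_5
  V_3 is a chain here and V_3 is conditioned on, so the path is blocked at V_3.
All paths are blocked; V_1 ⊥ V_5 | {V_2, V_3, V_4, V_6} holds.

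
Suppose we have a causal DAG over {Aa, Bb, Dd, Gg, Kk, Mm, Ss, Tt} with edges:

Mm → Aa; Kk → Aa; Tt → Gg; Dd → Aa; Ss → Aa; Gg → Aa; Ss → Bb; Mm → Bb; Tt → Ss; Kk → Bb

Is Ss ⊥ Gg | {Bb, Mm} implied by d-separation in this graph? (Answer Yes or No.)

No — Ss and Gg are not d-separated given {Bb, Mm}.

There are 4 undirected paths between Ss and Gg; checking each against the conditioning set {Bb, Mm}:
Path 1: Ss ← Tt → Gg
  Tt is a fork and Tt is not conditioned on — no node blocks this path, so it is active.
Path 2: Ss → Bb ← Kk → Aa ← Gg
  Aa is a collider here and neither Aa nor any of its descendants is conditioned on, so the collider stays closed — the path is blocked at Aa.
Path 3: Ss → Bb ← Mm → Aa ← Gg
  Mm is a fork here and Mm is conditioned on, so the path is blocked at Mm.
Path 4: Ss → Aa ← Gg
  Aa is a collider here and neither Aa nor any of its descendants is conditioned on, so the collider stays closed — the path is blocked at Aa.
At least one path is unblocked, so d-separation fails.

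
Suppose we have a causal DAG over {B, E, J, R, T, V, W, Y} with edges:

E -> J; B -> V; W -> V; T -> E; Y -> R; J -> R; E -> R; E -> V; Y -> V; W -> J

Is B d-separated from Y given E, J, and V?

No

5 paths connect B and Y; each must be blocked for d-separation to hold:
Path 1: B → V ← E → J → R ← Y
  E is a fork here and E is conditioned on, so the path is blocked at E.
Path 2: B → V ← E → R ← Y
  E is a fork here and E is conditioned on, so the path is blocked at E.
Path 3: B → V ← Y
  V is a collider and V is conditioned on, which opens it — no node blocks this path, so it is active.
Path 4: B → V ← W → J → R ← Y
  J is a chain here and J is conditioned on, so the path is blocked at J.
Path 5: B → V ← W → J ← E → R ← Y
  E is a fork here and E is conditioned on, so the path is blocked at E.
Because an active path exists, B and Y are not d-separated.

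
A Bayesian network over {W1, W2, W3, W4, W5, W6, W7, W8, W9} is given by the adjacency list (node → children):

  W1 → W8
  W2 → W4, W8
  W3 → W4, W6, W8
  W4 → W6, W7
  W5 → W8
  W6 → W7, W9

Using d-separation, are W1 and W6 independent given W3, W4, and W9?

6 paths connect W1 and W6; each must be blocked for d-separation to hold:
Path 1: W1 → W8 ← W3 → W4 → W7 ← W6
  W8 is a collider here and neither W8 nor any of its descendants is conditioned on, so the collider stays closed — the path is blocked at W8.
Path 2: W1 → W8 ← W3 → W4 → W6
  W8 is a collider here and neither W8 nor any of its descendants is conditioned on, so the collider stays closed — the path is blocked at W8.
Path 3: W1 → W8 ← W3 → W6
  W8 is a collider here and neither W8 nor any of its descendants is conditioned on, so the collider stays closed — the path is blocked at W8.
Path 4: W1 → W8 ← W2 → W4 → W7 ← W6
  W8 is a collider here and neither W8 nor any of its descendants is conditioned on, so the collider stays closed — the path is blocked at W8.
Path 5: W1 → W8 ← W2 → W4 ← W3 → W6
  W8 is a collider here and neither W8 nor any of its descendants is conditioned on, so the collider stays closed — the path is blocked at W8.
Path 6: W1 → W8 ← W2 → W4 → W6
  W8 is a collider here and neither W8 nor any of its descendants is conditioned on, so the collider stays closed — the path is blocked at W8.
Since every path is blocked, d-separation holds.

Yes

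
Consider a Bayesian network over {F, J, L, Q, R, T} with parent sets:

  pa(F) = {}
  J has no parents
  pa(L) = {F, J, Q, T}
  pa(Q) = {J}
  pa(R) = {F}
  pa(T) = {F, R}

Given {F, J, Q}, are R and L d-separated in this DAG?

There are 4 undirected paths between R and L; checking each against the conditioning set {F, J, Q}:
  1. R ← F → T → L — F:fork[blocks]; T:chain[open] ⇒ blocked
  2. R ← F → L — F:fork[blocks] ⇒ blocked
  3. R → T ← F → L — T:collider[blocks]; F:fork[blocks] ⇒ blocked
  4. R → T → L — T:chain[open] ⇒ active
At least one path is unblocked, so d-separation fails.

No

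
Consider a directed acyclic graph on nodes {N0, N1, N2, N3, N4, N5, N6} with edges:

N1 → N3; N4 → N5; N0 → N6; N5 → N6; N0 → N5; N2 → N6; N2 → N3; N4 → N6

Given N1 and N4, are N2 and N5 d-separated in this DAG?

There are 3 undirected paths between N2 and N5; checking each against the conditioning set {N1, N4}:
Path 1: N2 → N6 ← N0 → N5
  N6 is a collider here and neither N6 nor any of its descendants is conditioned on, so the collider stays closed — the path is blocked at N6.
Path 2: N2 → N6 ← N5
  N6 is a collider here and neither N6 nor any of its descendants is conditioned on, so the collider stays closed — the path is blocked at N6.
Path 3: N2 → N6 ← N4 → N5
  N6 is a collider here and neither N6 nor any of its descendants is conditioned on, so the collider stays closed — the path is blocked at N6.
All paths are blocked; N2 ⊥ N5 | {N1, N4} holds.

Yes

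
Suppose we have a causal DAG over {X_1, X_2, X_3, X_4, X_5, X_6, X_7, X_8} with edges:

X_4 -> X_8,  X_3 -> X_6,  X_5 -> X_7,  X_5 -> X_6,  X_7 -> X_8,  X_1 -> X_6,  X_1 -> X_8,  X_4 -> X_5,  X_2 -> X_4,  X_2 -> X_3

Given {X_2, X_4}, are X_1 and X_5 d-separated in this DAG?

Yes

There are 6 undirected paths between X_1 and X_5; checking each against the conditioning set {X_2, X_4}:
  1. X_1 → X_6 ← X_3 ← X_2 → X_4 → X_5 — X_6:collider[blocks]; X_3:chain[open]; X_2:fork[blocks]; X_4:chain[blocks] ⇒ blocked
  2. X_1 → X_6 ← X_3 ← X_2 → X_4 → X_8 ← X_7 ← X_5 — X_6:collider[blocks]; X_3:chain[open]; X_2:fork[blocks]; X_4:chain[blocks]; X_8:collider[blocks]; X_7:chain[open] ⇒ blocked
  3. X_1 → X_6 ← X_5 — X_6:collider[blocks] ⇒ blocked
  4. X_1 → X_8 ← X_4 ← X_2 → X_3 → X_6 ← X_5 — X_8:collider[blocks]; X_4:chain[blocks]; X_2:fork[blocks]; X_3:chain[open]; X_6:collider[blocks] ⇒ blocked
  5. X_1 → X_8 ← X_4 → X_5 — X_8:collider[blocks]; X_4:fork[blocks] ⇒ blocked
  6. X_1 → X_8 ← X_7 ← X_5 — X_8:collider[blocks]; X_7:chain[open] ⇒ blocked
Every path is blocked, so X_1 and X_5 are d-separated given {X_2, X_4}.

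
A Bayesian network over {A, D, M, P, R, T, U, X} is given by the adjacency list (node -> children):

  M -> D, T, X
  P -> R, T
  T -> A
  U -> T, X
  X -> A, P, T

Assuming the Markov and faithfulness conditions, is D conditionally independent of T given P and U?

No — D and T are not d-separated given {P, U}.

Enumerating the 5 paths from D to T and testing each for blocking by {P, U}:
  1. D ← M → T — M:fork[open] ⇒ active
  2. D ← M → X → A ← T — M:fork[open]; X:chain[open]; A:collider[blocks] ⇒ blocked
  3. D ← M → X → T — M:fork[open]; X:chain[open] ⇒ active
  4. D ← M → X → P → T — M:fork[open]; X:chain[open]; P:chain[blocks] ⇒ blocked
  5. D ← M → X ← U → T — M:fork[open]; X:collider[open]; U:fork[blocks] ⇒ blocked
Because an active path exists, D and T are not d-separated.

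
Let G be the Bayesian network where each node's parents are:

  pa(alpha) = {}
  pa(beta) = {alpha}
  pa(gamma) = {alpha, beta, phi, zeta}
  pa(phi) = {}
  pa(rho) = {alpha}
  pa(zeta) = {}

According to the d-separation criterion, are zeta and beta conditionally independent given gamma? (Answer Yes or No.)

No

We examine all 2 paths between zeta and beta:
Path 1: zeta → gamma ← alpha → beta
  gamma is a collider and gamma is conditioned on, which opens it; alpha is a fork and alpha is not conditioned on — no node blocks this path, so it is active.
Path 2: zeta → gamma ← beta
  gamma is a collider and gamma is conditioned on, which opens it — no node blocks this path, so it is active.
Since the path zeta → gamma ← alpha → beta is active, zeta and beta are not d-separated given {gamma}.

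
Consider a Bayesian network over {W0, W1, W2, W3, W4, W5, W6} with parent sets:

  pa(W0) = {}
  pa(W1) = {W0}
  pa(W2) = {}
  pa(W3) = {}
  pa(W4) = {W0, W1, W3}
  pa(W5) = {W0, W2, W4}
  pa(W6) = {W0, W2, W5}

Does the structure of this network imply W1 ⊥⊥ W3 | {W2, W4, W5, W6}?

5 paths connect W1 and W3; each must be blocked for d-separation to hold:
Path 1: W1 ← W0 → W4 ← W3
  W0 is a fork and W0 is not conditioned on; W4 is a collider and W4 is conditioned on, which opens it — no node blocks this path, so it is active.
Path 2: W1 ← W0 → W6 ← W2 → W5 ← W4 ← W3
  W2 is a fork here and W2 is conditioned on, so the path is blocked at W2.
Path 3: W1 ← W0 → W6 ← W5 ← W4 ← W3
  W5 is a chain here and W5 is conditioned on, so the path is blocked at W5.
Path 4: W1 ← W0 → W5 ← W4 ← W3
  W4 is a chain here and W4 is conditioned on, so the path is blocked at W4.
Path 5: W1 → W4 ← W3
  W4 is a collider and W4 is conditioned on, which opens it — no node blocks this path, so it is active.
Since the path W1 ← W0 → W4 ← W3 is active, W1 and W3 are not d-separated given {W2, W4, W5, W6}.

No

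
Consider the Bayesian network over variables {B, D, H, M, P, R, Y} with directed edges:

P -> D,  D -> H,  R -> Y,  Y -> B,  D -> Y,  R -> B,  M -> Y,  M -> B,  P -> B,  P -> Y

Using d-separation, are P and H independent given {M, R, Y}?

No — P and H are not d-separated given {M, R, Y}.

There are 5 undirected paths between P and H; checking each against the conditioning set {M, R, Y}:
Path 1: P → Y ← D → H
  Y is a collider and Y is conditioned on, which opens it; D is a fork and D is not conditioned on — no node blocks this path, so it is active.
Path 2: P → B ← Y ← D → H
  B is a collider here and neither B nor any of its descendants is conditioned on, so the collider stays closed — the path is blocked at B.
Path 3: P → B ← R → Y ← D → H
  B is a collider here and neither B nor any of its descendants is conditioned on, so the collider stays closed — the path is blocked at B.
Path 4: P → B ← M → Y ← D → H
  B is a collider here and neither B nor any of its descendants is conditioned on, so the collider stays closed — the path is blocked at B.
Path 5: P → D → H
  D is a chain and D is not conditioned on — no node blocks this path, so it is active.
Since the path P → Y ← D → H is active, P and H are not d-separated given {M, R, Y}.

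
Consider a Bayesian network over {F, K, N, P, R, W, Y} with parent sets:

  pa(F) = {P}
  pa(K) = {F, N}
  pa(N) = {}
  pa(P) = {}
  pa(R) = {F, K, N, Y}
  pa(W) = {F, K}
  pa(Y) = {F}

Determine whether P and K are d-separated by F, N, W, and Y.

Yes

Enumerating the 6 paths from P to K and testing each for blocking by {F, N, W, Y}:
Path 1: P → F → R ← K
  F is a chain here and F is conditioned on, so the path is blocked at F.
Path 2: P → F → R ← N → K
  F is a chain here and F is conditioned on, so the path is blocked at F.
Path 3: P → F → K
  F is a chain here and F is conditioned on, so the path is blocked at F.
Path 4: P → F → Y → R ← K
  F is a chain here and F is conditioned on, so the path is blocked at F.
Path 5: P → F → Y → R ← N → K
  F is a chain here and F is conditioned on, so the path is blocked at F.
Path 6: P → F → W ← K
  F is a chain here and F is conditioned on, so the path is blocked at F.
All paths are blocked; P ⊥ K | {F, N, W, Y} holds.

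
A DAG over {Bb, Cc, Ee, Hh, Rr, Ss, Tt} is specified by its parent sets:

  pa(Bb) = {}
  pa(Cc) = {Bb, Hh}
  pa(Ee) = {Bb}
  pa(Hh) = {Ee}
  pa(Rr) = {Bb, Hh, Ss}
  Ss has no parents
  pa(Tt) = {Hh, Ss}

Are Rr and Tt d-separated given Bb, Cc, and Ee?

No

We examine all 4 paths between Rr and Tt:
Path 1: Rr ← Ss → Tt
  Ss is a fork and Ss is not conditioned on — no node blocks this path, so it is active.
Path 2: Rr ← Hh → Tt
  Hh is a fork and Hh is not conditioned on — no node blocks this path, so it is active.
Path 3: Rr ← Bb → Ee → Hh → Tt
  Bb is a fork here and Bb is conditioned on, so the path is blocked at Bb.
Path 4: Rr ← Bb → Cc ← Hh → Tt
  Bb is a fork here and Bb is conditioned on, so the path is blocked at Bb.
At least one path is unblocked, so d-separation fails.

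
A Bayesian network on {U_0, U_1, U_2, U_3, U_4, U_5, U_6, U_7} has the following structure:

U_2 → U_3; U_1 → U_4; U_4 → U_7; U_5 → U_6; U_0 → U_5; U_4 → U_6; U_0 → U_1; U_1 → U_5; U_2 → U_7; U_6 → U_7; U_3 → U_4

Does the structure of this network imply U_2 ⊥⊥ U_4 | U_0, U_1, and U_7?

Enumerating the 5 paths from U_2 to U_4 and testing each for blocking by {U_0, U_1, U_7}:
  1. U_2 → U_3 → U_4 — U_3:chain[open] ⇒ active
  2. U_2 → U_7 ← U_4 — U_7:collider[open] ⇒ active
  3. U_2 → U_7 ← U_6 ← U_4 — U_7:collider[open]; U_6:chain[open] ⇒ active
  4. U_2 → U_7 ← U_6 ← U_5 ← U_1 → U_4 — U_7:collider[open]; U_6:chain[open]; U_5:chain[open]; U_1:fork[blocks] ⇒ blocked
  5. U_2 → U_7 ← U_6 ← U_5 ← U_0 → U_1 → U_4 — U_7:collider[open]; U_6:chain[open]; U_5:chain[open]; U_0:fork[blocks]; U_1:chain[blocks] ⇒ blocked
Because an active path exists, U_2 and U_4 are not d-separated.

No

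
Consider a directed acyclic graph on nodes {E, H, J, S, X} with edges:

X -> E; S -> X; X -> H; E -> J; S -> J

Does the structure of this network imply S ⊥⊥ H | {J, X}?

Yes

2 paths connect S and H; each must be blocked for d-separation to hold:
Path 1: S → J ← E ← X → H
  X is a fork here and X is conditioned on, so the path is blocked at X.
Path 2: S → X → H
  X is a chain here and X is conditioned on, so the path is blocked at X.
All paths are blocked; S ⊥ H | {J, X} holds.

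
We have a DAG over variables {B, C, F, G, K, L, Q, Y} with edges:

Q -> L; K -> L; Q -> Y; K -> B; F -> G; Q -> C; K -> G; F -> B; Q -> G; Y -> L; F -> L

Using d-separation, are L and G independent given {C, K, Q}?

No

There are 6 undirected paths between L and G; checking each against the conditioning set {C, K, Q}:
  1. L ← K → G — K:fork[blocks] ⇒ blocked
  2. L ← K → B ← F → G — K:fork[blocks]; B:collider[blocks]; F:fork[open] ⇒ blocked
  3. L ← Y ← Q → G — Y:chain[open]; Q:fork[blocks] ⇒ blocked
  4. L ← Q → G — Q:fork[blocks] ⇒ blocked
  5. L ← F → G — F:fork[open] ⇒ active
  6. L ← F → B ← K → G — F:fork[open]; B:collider[blocks]; K:fork[blocks] ⇒ blocked
Since the path L ← F → G is active, L and G are not d-separated given {C, K, Q}.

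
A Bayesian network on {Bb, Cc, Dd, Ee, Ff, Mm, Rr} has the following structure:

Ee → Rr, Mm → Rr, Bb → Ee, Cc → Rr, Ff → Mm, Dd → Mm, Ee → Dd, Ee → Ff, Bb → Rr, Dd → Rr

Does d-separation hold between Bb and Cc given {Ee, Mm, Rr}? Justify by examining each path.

There are 6 undirected paths between Bb and Cc; checking each against the conditioning set {Ee, Mm, Rr}:
Path 1: Bb → Rr ← Cc
  Rr is a collider and Rr is conditioned on, which opens it — no node blocks this path, so it is active.
Path 2: Bb → Ee → Ff → Mm ← Dd → Rr ← Cc
  Ee is a chain here and Ee is conditioned on, so the path is blocked at Ee.
Path 3: Bb → Ee → Ff → Mm → Rr ← Cc
  Ee is a chain here and Ee is conditioned on, so the path is blocked at Ee.
Path 4: Bb → Ee → Dd → Mm → Rr ← Cc
  Ee is a chain here and Ee is conditioned on, so the path is blocked at Ee.
Path 5: Bb → Ee → Dd → Rr ← Cc
  Ee is a chain here and Ee is conditioned on, so the path is blocked at Ee.
Path 6: Bb → Ee → Rr ← Cc
  Ee is a chain here and Ee is conditioned on, so the path is blocked at Ee.
Since the path Bb → Rr ← Cc is active, Bb and Cc are not d-separated given {Ee, Mm, Rr}.

No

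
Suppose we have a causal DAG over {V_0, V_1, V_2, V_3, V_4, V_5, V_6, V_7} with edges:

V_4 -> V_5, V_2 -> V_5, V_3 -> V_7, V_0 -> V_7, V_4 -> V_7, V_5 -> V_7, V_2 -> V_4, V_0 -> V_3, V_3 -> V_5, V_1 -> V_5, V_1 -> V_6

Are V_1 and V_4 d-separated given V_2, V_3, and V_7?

5 paths connect V_1 and V_4; each must be blocked for d-separation to hold:
  1. V_1 → V_5 → V_7 ← V_4 — V_5:chain[open]; V_7:collider[open] ⇒ active
  2. V_1 → V_5 ← V_2 → V_4 — V_5:collider[open]; V_2:fork[blocks] ⇒ blocked
  3. V_1 → V_5 ← V_3 → V_7 ← V_4 — V_5:collider[open]; V_3:fork[blocks]; V_7:collider[open] ⇒ blocked
  4. V_1 → V_5 ← V_3 ← V_0 → V_7 ← V_4 — V_5:collider[open]; V_3:chain[blocks]; V_0:fork[open]; V_7:collider[open] ⇒ blocked
  5. V_1 → V_5 ← V_4 — V_5:collider[open] ⇒ active
At least one path is unblocked, so d-separation fails.

No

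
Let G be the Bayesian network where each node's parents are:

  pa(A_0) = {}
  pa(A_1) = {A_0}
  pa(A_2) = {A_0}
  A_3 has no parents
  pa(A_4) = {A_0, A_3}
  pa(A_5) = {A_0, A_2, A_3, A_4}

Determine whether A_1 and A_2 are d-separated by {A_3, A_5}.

No

We examine all 4 paths between A_1 and A_2:
Path 1: A_1 ← A_0 → A_2
  A_0 is a fork and A_0 is not conditioned on — no node blocks this path, so it is active.
Path 2: A_1 ← A_0 → A_4 → A_5 ← A_2
  A_0 is a fork and A_0 is not conditioned on; A_4 is a chain and A_4 is not conditioned on; A_5 is a collider and A_5 is conditioned on, which opens it — no node blocks this path, so it is active.
Path 3: A_1 ← A_0 → A_4 ← A_3 → A_5 ← A_2
  A_3 is a fork here and A_3 is conditioned on, so the path is blocked at A_3.
Path 4: A_1 ← A_0 → A_5 ← A_2
  A_0 is a fork and A_0 is not conditioned on; A_5 is a collider and A_5 is conditioned on, which opens it — no node blocks this path, so it is active.
At least one path is unblocked, so d-separation fails.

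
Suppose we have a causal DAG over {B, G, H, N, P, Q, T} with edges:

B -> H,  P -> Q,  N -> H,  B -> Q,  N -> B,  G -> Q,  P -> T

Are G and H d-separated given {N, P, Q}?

Enumerating the 2 paths from G to H and testing each for blocking by {N, P, Q}:
Path 1: G → Q ← B ← N → H
  N is a fork here and N is conditioned on, so the path is blocked at N.
Path 2: G → Q ← B → H
  Q is a collider and Q is conditioned on, which opens it; B is a fork and B is not conditioned on — no node blocks this path, so it is active.
Because an active path exists, G and H are not d-separated.

No — G and H are not d-separated given {N, P, Q}.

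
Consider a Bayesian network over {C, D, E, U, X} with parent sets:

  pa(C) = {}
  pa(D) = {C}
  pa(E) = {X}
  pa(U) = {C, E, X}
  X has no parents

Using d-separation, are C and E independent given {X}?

2 paths connect C and E; each must be blocked for d-separation to hold:
  1. C → U ← X → E — U:collider[blocks]; X:fork[blocks] ⇒ blocked
  2. C → U ← E — U:collider[blocks] ⇒ blocked
Every path is blocked, so C and E are d-separated given {X}.

Yes — C and E are d-separated given {X}.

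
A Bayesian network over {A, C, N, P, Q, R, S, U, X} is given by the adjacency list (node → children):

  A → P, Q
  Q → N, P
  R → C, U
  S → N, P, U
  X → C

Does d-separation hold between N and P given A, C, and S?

No

3 paths connect N and P; each must be blocked for d-separation to hold:
Path 1: N ← S → P
  S is a fork here and S is conditioned on, so the path is blocked at S.
Path 2: N ← Q → P
  Q is a fork and Q is not conditioned on — no node blocks this path, so it is active.
Path 3: N ← Q ← A → P
  A is a fork here and A is conditioned on, so the path is blocked at A.
Because an active path exists, N and P are not d-separated.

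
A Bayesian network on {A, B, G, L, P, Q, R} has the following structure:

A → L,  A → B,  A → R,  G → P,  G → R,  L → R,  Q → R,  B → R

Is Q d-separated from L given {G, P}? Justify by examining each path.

Yes — Q and L are d-separated given {G, P}.

Enumerating the 3 paths from Q to L and testing each for blocking by {G, P}:
  1. Q → R ← L — R:collider[blocks] ⇒ blocked
  2. Q → R ← B ← A → L — R:collider[blocks]; B:chain[open]; A:fork[open] ⇒ blocked
  3. Q → R ← A → L — R:collider[blocks]; A:fork[open] ⇒ blocked
Since every path is blocked, d-separation holds.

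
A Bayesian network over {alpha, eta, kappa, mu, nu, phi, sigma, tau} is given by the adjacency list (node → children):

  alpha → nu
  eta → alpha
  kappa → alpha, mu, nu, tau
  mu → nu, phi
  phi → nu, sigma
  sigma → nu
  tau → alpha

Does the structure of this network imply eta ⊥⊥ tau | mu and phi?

Yes

Enumerating the 6 paths from eta to tau and testing each for blocking by {mu, phi}:
Path 1: eta → alpha ← kappa → tau
  alpha is a collider here and neither alpha nor any of its descendants is conditioned on, so the collider stays closed — the path is blocked at alpha.
Path 2: eta → alpha → nu ← mu ← kappa → tau
  nu is a collider here and neither nu nor any of its descendants is conditioned on, so the collider stays closed — the path is blocked at nu.
Path 3: eta → alpha → nu ← sigma ← phi ← mu ← kappa → tau
  nu is a collider here and neither nu nor any of its descendants is conditioned on, so the collider stays closed — the path is blocked at nu.
Path 4: eta → alpha → nu ← kappa → tau
  nu is a collider here and neither nu nor any of its descendants is conditioned on, so the collider stays closed — the path is blocked at nu.
Path 5: eta → alpha → nu ← phi ← mu ← kappa → tau
  nu is a collider here and neither nu nor any of its descendants is conditioned on, so the collider stays closed — the path is blocked at nu.
Path 6: eta → alpha ← tau
  alpha is a collider here and neither alpha nor any of its descendants is conditioned on, so the collider stays closed — the path is blocked at alpha.
All paths are blocked; eta ⊥ tau | {mu, phi} holds.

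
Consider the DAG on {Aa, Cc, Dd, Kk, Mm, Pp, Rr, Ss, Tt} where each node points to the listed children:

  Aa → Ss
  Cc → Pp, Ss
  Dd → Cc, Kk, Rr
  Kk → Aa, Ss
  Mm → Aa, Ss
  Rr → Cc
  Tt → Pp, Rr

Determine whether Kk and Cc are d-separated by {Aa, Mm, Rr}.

Enumerating the 6 paths from Kk to Cc and testing each for blocking by {Aa, Mm, Rr}:
  1. Kk → Aa ← Mm → Ss ← Cc — Aa:collider[open]; Mm:fork[blocks]; Ss:collider[blocks] ⇒ blocked
  2. Kk → Aa → Ss ← Cc — Aa:chain[blocks]; Ss:collider[blocks] ⇒ blocked
  3. Kk ← Dd → Cc — Dd:fork[open] ⇒ active
  4. Kk ← Dd → Rr → Cc — Dd:fork[open]; Rr:chain[blocks] ⇒ blocked
  5. Kk ← Dd → Rr ← Tt → Pp ← Cc — Dd:fork[open]; Rr:collider[open]; Tt:fork[open]; Pp:collider[blocks] ⇒ blocked
  6. Kk → Ss ← Cc — Ss:collider[blocks] ⇒ blocked
At least one path is unblocked, so d-separation fails.

No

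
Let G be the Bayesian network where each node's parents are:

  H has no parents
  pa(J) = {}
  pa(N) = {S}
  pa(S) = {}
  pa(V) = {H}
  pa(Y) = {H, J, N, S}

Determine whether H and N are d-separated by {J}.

2 paths connect H and N; each must be blocked for d-separation to hold:
Path 1: H → Y ← N
  Y is a collider here and neither Y nor any of its descendants is conditioned on, so the collider stays closed — the path is blocked at Y.
Path 2: H → Y ← S → N
  Y is a collider here and neither Y nor any of its descendants is conditioned on, so the collider stays closed — the path is blocked at Y.
All paths are blocked; H ⊥ N | {J} holds.

Yes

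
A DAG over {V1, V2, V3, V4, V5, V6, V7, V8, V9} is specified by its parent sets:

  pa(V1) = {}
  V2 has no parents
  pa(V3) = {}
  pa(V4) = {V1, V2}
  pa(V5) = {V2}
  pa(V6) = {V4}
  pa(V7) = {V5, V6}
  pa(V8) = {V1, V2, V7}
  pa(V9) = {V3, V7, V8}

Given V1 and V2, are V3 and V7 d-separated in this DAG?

Yes — V3 and V7 are d-separated given {V1, V2}.

Enumerating the 6 paths from V3 to V7 and testing each for blocking by {V1, V2}:
Path 1: V3 → V9 ← V7
  V9 is a collider here and neither V9 nor any of its descendants is conditioned on, so the collider stays closed — the path is blocked at V9.
Path 2: V3 → V9 ← V8 ← V7
  V9 is a collider here and neither V9 nor any of its descendants is conditioned on, so the collider stays closed — the path is blocked at V9.
Path 3: V3 → V9 ← V8 ← V1 → V4 → V6 → V7
  V9 is a collider here and neither V9 nor any of its descendants is conditioned on, so the collider stays closed — the path is blocked at V9.
Path 4: V3 → V9 ← V8 ← V1 → V4 ← V2 → V5 → V7
  V9 is a collider here and neither V9 nor any of its descendants is conditioned on, so the collider stays closed — the path is blocked at V9.
Path 5: V3 → V9 ← V8 ← V2 → V5 → V7
  V9 is a collider here and neither V9 nor any of its descendants is conditioned on, so the collider stays closed — the path is blocked at V9.
Path 6: V3 → V9 ← V8 ← V2 → V4 → V6 → V7
  V9 is a collider here and neither V9 nor any of its descendants is conditioned on, so the collider stays closed — the path is blocked at V9.
All paths are blocked; V3 ⊥ V7 | {V1, V2} holds.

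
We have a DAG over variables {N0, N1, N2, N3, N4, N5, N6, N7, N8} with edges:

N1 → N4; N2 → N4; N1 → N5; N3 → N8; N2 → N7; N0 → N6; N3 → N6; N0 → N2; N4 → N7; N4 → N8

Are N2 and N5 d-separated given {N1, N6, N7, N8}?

Yes

Enumerating the 3 paths from N2 to N5 and testing each for blocking by {N1, N6, N7, N8}:
Path 1: N2 → N4 ← N1 → N5
  N1 is a fork here and N1 is conditioned on, so the path is blocked at N1.
Path 2: N2 ← N0 → N6 ← N3 → N8 ← N4 ← N1 → N5
  N1 is a fork here and N1 is conditioned on, so the path is blocked at N1.
Path 3: N2 → N7 ← N4 ← N1 → N5
  N1 is a fork here and N1 is conditioned on, so the path is blocked at N1.
Every path is blocked, so N2 and N5 are d-separated given {N1, N6, N7, N8}.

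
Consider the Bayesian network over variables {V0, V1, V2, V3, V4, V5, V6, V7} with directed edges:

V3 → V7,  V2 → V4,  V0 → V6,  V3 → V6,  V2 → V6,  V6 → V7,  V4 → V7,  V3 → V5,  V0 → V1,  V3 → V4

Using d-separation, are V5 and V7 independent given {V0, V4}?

No

We examine all 5 paths between V5 and V7:
Path 1: V5 ← V3 → V6 ← V2 → V4 → V7
  V6 is a collider here and neither V6 nor any of its descendants is conditioned on, so the collider stays closed — the path is blocked at V6.
Path 2: V5 ← V3 → V6 → V7
  V3 is a fork and V3 is not conditioned on; V6 is a chain and V6 is not conditioned on — no node blocks this path, so it is active.
Path 3: V5 ← V3 → V7
  V3 is a fork and V3 is not conditioned on — no node blocks this path, so it is active.
Path 4: V5 ← V3 → V4 ← V2 → V6 → V7
  V3 is a fork and V3 is not conditioned on; V4 is a collider and V4 is conditioned on, which opens it; V2 is a fork and V2 is not conditioned on; V6 is a chain and V6 is not conditioned on — no node blocks this path, so it is active.
Path 5: V5 ← V3 → V4 → V7
  V4 is a chain here and V4 is conditioned on, so the path is blocked at V4.
Because an active path exists, V5 and V7 are not d-separated.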